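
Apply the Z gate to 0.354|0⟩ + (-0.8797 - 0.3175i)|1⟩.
0.354|0⟩ + (0.8797 + 0.3175i)|1⟩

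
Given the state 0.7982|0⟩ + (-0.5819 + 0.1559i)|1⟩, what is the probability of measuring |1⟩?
0.3629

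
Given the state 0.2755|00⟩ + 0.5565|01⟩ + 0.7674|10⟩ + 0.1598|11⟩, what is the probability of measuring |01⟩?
0.3097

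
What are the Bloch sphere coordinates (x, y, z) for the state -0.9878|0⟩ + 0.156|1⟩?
(-0.3082, 0, 0.9514)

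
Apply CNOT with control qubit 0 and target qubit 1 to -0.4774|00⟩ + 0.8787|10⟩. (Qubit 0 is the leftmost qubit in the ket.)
-0.4774|00⟩ + 0.8787|11⟩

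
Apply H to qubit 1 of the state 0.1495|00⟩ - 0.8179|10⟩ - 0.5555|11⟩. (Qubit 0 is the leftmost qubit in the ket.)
0.1057|00⟩ + 0.1057|01⟩ - 0.9711|10⟩ - 0.1855|11⟩

H on qubit 1 mixes each pair of kets that differ only in qubit 1: amplitudes (a, b) of (|…0…⟩, |…1…⟩) become ((a + b)/√2, (a − b)/√2). Kets absent from the input have amplitude 0.
(|00⟩, |01⟩): (a, b) = (0.1495, 0) → (0.1057, 0.1057)
(|10⟩, |11⟩): (a, b) = (-0.8179, -0.5555) → (-0.9711, -0.1855)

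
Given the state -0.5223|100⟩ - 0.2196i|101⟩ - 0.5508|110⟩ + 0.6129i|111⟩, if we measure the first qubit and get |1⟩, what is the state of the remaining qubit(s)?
-0.5223|00⟩ - 0.2196i|01⟩ - 0.5508|10⟩ + 0.6129i|11⟩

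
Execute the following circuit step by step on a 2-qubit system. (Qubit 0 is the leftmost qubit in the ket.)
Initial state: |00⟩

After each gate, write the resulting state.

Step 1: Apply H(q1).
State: 1/√2|00⟩ + 1/√2|01⟩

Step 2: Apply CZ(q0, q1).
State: 1/√2|00⟩ + 1/√2|01⟩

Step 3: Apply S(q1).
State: 1/√2|00⟩ + (1/√2)i|01⟩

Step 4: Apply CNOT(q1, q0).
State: 1/√2|00⟩ + (1/√2)i|11⟩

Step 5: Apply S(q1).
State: 1/√2|00⟩ - 1/√2|11⟩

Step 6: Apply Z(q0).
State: 1/√2|00⟩ + 1/√2|11⟩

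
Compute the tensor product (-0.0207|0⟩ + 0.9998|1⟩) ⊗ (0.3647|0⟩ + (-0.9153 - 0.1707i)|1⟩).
-0.007549|00⟩ + (0.01895 + 0.003533i)|01⟩ + 0.3646|10⟩ + (-0.9151 - 0.1707i)|11⟩

amp(|b₁b₂…⟩) = product of the factor amplitudes for bits b₁, b₂, …; only kets whose every factor amplitude is nonzero survive.
|00⟩: (-0.0207)(0.3647) = -0.007549
|01⟩: (-0.0207)(-0.9153 - 0.1707i) = (0.01895 + 0.003533i)
|10⟩: (0.9998)(0.3647) = 0.3646
|11⟩: (0.9998)(-0.9153 - 0.1707i) = (-0.9151 - 0.1707i)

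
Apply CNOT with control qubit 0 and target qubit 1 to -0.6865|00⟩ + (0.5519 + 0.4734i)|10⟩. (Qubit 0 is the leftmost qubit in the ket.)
-0.6865|00⟩ + (0.5519 + 0.4734i)|11⟩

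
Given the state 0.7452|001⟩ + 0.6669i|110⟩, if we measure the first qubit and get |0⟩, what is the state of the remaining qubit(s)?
|01⟩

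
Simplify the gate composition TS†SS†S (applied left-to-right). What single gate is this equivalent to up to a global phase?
T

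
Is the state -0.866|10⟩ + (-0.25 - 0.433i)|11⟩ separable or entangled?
Separable

Writing the state as a|00⟩ + b|01⟩ + c|10⟩ + d|11⟩, it is a product state iff ad − bc = 0.
Here (a, b, c, d) = (0, 0, -0.866, (-0.25 - 0.433i)): ad − bc = (0)(-0.25 - 0.433i) − (0)(-0.866) = 0, so the state is separable.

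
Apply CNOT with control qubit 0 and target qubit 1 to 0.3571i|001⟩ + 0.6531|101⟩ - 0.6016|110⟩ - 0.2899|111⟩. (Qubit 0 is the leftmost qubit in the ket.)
0.3571i|001⟩ - 0.6016|100⟩ - 0.2899|101⟩ + 0.6531|111⟩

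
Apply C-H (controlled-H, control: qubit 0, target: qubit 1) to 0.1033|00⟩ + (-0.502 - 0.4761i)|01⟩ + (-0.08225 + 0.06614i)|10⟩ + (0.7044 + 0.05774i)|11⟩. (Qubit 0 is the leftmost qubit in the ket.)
0.1033|00⟩ + (-0.502 - 0.4761i)|01⟩ + (0.4399 + 0.0876i)|10⟩ + (-0.5562 + 0.00594i)|11⟩

C-H leaves the control-|0⟩ kets |00⟩, |01⟩ unchanged and applies H to qubit 1 on the control-|1⟩ pair (|10⟩, |11⟩).
H = [[1/√2, 1/√2], [1/√2, -1/√2]].
With a = amp(|10⟩) = (-0.08225 + 0.06614i) and b = amp(|11⟩) = (0.7044 + 0.05774i):
new amp(|10⟩) = (1/√2)·a + (1/√2)·b = (0.4399 + 0.0876i)
new amp(|11⟩) = (1/√2)·a + (-1/√2)·b = (-0.5562 + 0.00594i)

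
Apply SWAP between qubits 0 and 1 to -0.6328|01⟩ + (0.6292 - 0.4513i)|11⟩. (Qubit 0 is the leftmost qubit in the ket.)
-0.6328|10⟩ + (0.6292 - 0.4513i)|11⟩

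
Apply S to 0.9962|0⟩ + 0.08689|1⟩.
0.9962|0⟩ + 0.08689i|1⟩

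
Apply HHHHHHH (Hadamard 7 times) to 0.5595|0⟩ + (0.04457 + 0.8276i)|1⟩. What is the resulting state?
(0.4271 + 0.5852i)|0⟩ + (0.3641 - 0.5852i)|1⟩

H² = I, so H^7 = H: a single Hadamard. With (a, b) = (0.5595, (0.04457 + 0.8276i)), H gives ((a + b)/√2, (a − b)/√2) = ((0.4271 + 0.5852i), (0.3641 - 0.5852i)).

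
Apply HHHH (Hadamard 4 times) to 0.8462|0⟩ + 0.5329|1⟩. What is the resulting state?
0.8462|0⟩ + 0.5329|1⟩

H² = I, so an even number of Hadamards cancels: H^4 = I and the state is unchanged.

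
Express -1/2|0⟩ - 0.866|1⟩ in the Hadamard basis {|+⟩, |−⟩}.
-0.9659|+⟩ + 0.2588|−⟩

With |ψ⟩ = α|0⟩ + β|1⟩, the Hadamard-basis coefficients are ⟨+|ψ⟩ = (α + β)/√2 and ⟨−|ψ⟩ = (α − β)/√2.
Here α = -1/2, β = -0.866: (α + β)/√2 = -0.9659, (α − β)/√2 = 0.2588.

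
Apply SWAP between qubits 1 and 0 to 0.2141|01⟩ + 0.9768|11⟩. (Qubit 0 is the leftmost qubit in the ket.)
0.2141|10⟩ + 0.9768|11⟩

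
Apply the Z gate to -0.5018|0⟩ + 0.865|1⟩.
-0.5018|0⟩ - 0.865|1⟩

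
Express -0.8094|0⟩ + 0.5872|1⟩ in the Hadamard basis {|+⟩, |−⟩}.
-0.1571|+⟩ - 0.9875|−⟩

With |ψ⟩ = α|0⟩ + β|1⟩, the Hadamard-basis coefficients are ⟨+|ψ⟩ = (α + β)/√2 and ⟨−|ψ⟩ = (α − β)/√2.
Here α = -0.8094, β = 0.5872: (α + β)/√2 = -0.1571, (α − β)/√2 = -0.9875.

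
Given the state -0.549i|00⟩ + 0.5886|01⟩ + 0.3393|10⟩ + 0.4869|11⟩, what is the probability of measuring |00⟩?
0.3014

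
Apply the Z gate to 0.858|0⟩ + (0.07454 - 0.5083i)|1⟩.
0.858|0⟩ + (-0.07454 + 0.5083i)|1⟩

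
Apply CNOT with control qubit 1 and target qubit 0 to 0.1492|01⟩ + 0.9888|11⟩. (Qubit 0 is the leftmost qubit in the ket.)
0.9888|01⟩ + 0.1492|11⟩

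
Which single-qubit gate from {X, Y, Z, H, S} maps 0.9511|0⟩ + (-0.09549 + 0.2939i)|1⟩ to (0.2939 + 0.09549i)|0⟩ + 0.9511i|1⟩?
Y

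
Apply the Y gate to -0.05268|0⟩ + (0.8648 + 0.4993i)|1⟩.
(0.4993 - 0.8648i)|0⟩ - 0.05268i|1⟩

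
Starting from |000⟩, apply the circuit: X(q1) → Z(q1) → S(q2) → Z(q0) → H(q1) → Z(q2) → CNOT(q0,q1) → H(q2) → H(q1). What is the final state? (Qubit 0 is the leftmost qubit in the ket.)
-1/√2|010⟩ - 1/√2|011⟩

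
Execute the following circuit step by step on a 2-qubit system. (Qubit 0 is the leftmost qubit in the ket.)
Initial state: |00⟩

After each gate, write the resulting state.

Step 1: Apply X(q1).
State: |01⟩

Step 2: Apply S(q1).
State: i|01⟩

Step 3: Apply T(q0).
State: i|01⟩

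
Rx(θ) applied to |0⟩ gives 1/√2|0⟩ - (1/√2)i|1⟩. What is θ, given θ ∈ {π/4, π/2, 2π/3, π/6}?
π/2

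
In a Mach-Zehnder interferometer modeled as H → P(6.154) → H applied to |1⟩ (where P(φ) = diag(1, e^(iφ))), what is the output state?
(0.004166 + 0.06441i)|0⟩ + (0.9958 - 0.06441i)|1⟩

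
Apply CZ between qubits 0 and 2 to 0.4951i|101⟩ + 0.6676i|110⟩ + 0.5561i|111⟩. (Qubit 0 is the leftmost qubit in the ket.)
-0.4951i|101⟩ + 0.6676i|110⟩ - 0.5561i|111⟩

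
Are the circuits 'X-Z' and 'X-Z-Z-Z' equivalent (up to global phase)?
Yes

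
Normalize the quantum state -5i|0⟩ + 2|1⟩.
-0.9285i|0⟩ + 0.3714|1⟩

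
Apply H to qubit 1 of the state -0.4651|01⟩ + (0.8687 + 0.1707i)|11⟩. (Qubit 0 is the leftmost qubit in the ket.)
-0.3289|00⟩ + 0.3289|01⟩ + (0.6143 + 0.1207i)|10⟩ + (-0.6143 - 0.1207i)|11⟩

H on qubit 1 mixes each pair of kets that differ only in qubit 1: amplitudes (a, b) of (|…0…⟩, |…1…⟩) become ((a + b)/√2, (a − b)/√2). Kets absent from the input have amplitude 0.
(|00⟩, |01⟩): (a, b) = (0, -0.4651) → (-0.3289, 0.3289)
(|10⟩, |11⟩): (a, b) = (0, (0.8687 + 0.1707i)) → ((0.6143 + 0.1207i), (-0.6143 - 0.1207i))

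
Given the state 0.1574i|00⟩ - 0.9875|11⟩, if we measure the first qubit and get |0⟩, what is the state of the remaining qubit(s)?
i|0⟩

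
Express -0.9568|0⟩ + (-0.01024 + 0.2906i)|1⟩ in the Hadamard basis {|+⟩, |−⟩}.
(-0.6838 + 0.2055i)|+⟩ + (-0.6693 - 0.2055i)|−⟩

With |ψ⟩ = α|0⟩ + β|1⟩, the Hadamard-basis coefficients are ⟨+|ψ⟩ = (α + β)/√2 and ⟨−|ψ⟩ = (α − β)/√2.
Here α = -0.9568, β = (-0.01024 + 0.2906i): (α + β)/√2 = (-0.6838 + 0.2055i), (α − β)/√2 = (-0.6693 - 0.2055i).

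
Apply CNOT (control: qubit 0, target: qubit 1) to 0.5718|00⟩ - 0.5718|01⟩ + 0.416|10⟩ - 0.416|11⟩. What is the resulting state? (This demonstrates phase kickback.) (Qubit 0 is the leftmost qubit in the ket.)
0.5718|00⟩ - 0.5718|01⟩ - 0.416|10⟩ + 0.416|11⟩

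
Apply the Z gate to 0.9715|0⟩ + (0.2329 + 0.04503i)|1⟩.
0.9715|0⟩ + (-0.2329 - 0.04503i)|1⟩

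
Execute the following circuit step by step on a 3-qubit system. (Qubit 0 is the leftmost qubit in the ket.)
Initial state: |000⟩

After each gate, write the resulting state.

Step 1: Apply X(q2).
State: |001⟩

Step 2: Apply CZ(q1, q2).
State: |001⟩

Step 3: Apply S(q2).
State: i|001⟩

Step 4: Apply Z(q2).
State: -i|001⟩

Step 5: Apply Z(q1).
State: -i|001⟩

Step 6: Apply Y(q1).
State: |011⟩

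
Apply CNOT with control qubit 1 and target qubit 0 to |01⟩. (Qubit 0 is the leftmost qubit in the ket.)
|11⟩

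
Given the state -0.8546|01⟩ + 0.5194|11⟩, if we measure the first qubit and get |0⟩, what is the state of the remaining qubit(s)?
-|1⟩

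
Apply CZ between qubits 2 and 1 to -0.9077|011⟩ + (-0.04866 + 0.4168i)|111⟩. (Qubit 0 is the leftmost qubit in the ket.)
0.9077|011⟩ + (0.04866 - 0.4168i)|111⟩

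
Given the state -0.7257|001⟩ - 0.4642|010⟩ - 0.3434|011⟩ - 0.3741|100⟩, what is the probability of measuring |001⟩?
0.5266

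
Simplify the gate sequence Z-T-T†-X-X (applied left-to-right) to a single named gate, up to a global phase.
Z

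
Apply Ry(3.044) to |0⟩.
0.04878|0⟩ + 0.9988|1⟩

Ry(3.044) = [[cos(θ/2), −sin(θ/2)], [sin(θ/2), cos(θ/2)]]; θ = 3.044, cos(θ/2) ≈ 0.048777, sin(θ/2) ≈ 0.99881.
With a = amp(|0⟩) = 1 and b = amp(|1⟩) = 0:
new amp(|0⟩) = (0.048777)·a + (-0.99881)·b = 0.04878
new amp(|1⟩) = (0.99881)·a + (0.048777)·b = 0.9988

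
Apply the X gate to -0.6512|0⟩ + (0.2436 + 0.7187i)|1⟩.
(0.2436 + 0.7187i)|0⟩ - 0.6512|1⟩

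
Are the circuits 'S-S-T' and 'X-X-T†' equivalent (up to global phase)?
No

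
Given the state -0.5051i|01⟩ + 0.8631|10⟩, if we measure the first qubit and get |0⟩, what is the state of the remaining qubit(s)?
-i|1⟩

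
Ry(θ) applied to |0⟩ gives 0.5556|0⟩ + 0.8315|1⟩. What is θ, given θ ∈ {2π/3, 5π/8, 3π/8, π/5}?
5π/8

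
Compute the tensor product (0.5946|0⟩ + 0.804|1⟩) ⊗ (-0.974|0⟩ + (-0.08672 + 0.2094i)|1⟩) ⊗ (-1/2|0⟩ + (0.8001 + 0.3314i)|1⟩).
0.2896|000⟩ + (-0.4634 - 0.1919i)|001⟩ + (0.02578 - 0.06225i)|010⟩ + (-0.08252 + 0.08253i)|011⟩ + 0.3915|100⟩ + (-0.6266 - 0.2595i)|101⟩ + (0.03486 - 0.08418i)|110⟩ + (-0.1116 + 0.1116i)|111⟩

amp(|b₁b₂…⟩) = product of the factor amplitudes for bits b₁, b₂, …; only kets whose every factor amplitude is nonzero survive.
|000⟩: (0.5946)(-0.974)(-1/2) = 0.2896
|001⟩: (0.5946)(-0.974)(0.8001 + 0.3314i) = (-0.4634 - 0.1919i)
|010⟩: (0.5946)(-0.08672 + 0.2094i)(-1/2) = (0.02578 - 0.06225i)
|011⟩: (0.5946)(-0.08672 + 0.2094i)(0.8001 + 0.3314i) = (-0.08252 + 0.08253i)
|100⟩: (0.804)(-0.974)(-1/2) = 0.3915
|101⟩: (0.804)(-0.974)(0.8001 + 0.3314i) = (-0.6266 - 0.2595i)
|110⟩: (0.804)(-0.08672 + 0.2094i)(-1/2) = (0.03486 - 0.08418i)
|111⟩: (0.804)(-0.08672 + 0.2094i)(0.8001 + 0.3314i) = (-0.1116 + 0.1116i)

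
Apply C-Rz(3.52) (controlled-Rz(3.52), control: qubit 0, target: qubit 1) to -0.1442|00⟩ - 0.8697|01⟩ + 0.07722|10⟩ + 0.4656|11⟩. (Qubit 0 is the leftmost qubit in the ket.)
-0.1442|00⟩ - 0.8697|01⟩ + (-0.01452 - 0.07584i)|10⟩ + (-0.08757 + 0.4573i)|11⟩

C-Rz(3.52) leaves the control-|0⟩ kets |00⟩, |01⟩ unchanged and applies Rz(3.52) to qubit 1 on the control-|1⟩ pair (|10⟩, |11⟩).
Rz(3.52) = [[e^(−iθ/2), 0], [0, e^(iθ/2)]] with e^(±iθ/2) = cos(θ/2) ± i·sin(θ/2); θ = 3.52, cos(θ/2) ≈ -0.188077, sin(θ/2) ≈ 0.982154.
With a = amp(|10⟩) = 0.07722 and b = amp(|11⟩) = 0.4656:
new amp(|10⟩) = (-0.188077 - 0.982154i)·a = (-0.01452 - 0.07584i)
new amp(|11⟩) = (-0.188077 + 0.982154i)·b = (-0.08757 + 0.4573i)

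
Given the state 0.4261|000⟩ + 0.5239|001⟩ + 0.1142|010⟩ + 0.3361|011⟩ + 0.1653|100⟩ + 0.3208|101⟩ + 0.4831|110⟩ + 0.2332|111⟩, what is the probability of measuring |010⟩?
0.01304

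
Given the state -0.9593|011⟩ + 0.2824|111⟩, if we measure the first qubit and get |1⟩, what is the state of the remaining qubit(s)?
|11⟩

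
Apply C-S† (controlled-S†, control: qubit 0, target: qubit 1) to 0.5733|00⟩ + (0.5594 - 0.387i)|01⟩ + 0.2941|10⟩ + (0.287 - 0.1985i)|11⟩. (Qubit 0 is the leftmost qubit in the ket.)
0.5733|00⟩ + (0.5594 - 0.387i)|01⟩ + 0.2941|10⟩ + (-0.1985 - 0.287i)|11⟩

C-S† leaves the control-|0⟩ kets |00⟩, |01⟩ unchanged and applies S† to qubit 1 on the control-|1⟩ pair (|10⟩, |11⟩).
S† = [[1, 0], [0, -i]].
With a = amp(|10⟩) = 0.2941 and b = amp(|11⟩) = (0.287 - 0.1985i):
new amp(|10⟩) = (1)·a = 0.2941
new amp(|11⟩) = (-i)·b = (-0.1985 - 0.287i)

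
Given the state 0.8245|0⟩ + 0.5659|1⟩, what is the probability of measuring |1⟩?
0.3202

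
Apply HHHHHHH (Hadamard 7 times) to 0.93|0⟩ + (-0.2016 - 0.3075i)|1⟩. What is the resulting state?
(0.5151 - 0.2174i)|0⟩ + (0.8002 + 0.2174i)|1⟩

H² = I, so H^7 = H: a single Hadamard. With (a, b) = (0.93, (-0.2016 - 0.3075i)), H gives ((a + b)/√2, (a − b)/√2) = ((0.5151 - 0.2174i), (0.8002 + 0.2174i)).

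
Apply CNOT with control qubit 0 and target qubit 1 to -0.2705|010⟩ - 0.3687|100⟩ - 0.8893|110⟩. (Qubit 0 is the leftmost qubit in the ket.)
-0.2705|010⟩ - 0.8893|100⟩ - 0.3687|110⟩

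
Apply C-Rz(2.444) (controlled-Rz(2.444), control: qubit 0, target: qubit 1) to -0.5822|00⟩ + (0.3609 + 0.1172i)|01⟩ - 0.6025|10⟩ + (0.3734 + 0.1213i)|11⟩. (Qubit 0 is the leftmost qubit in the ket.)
-0.5822|00⟩ + (0.3609 + 0.1172i)|01⟩ + (-0.2059 + 0.5662i)|10⟩ + (0.01362 + 0.3924i)|11⟩

C-Rz(2.444) leaves the control-|0⟩ kets |00⟩, |01⟩ unchanged and applies Rz(2.444) to qubit 1 on the control-|1⟩ pair (|10⟩, |11⟩).
Rz(2.444) = [[e^(−iθ/2), 0], [0, e^(iθ/2)]] with e^(±iθ/2) = cos(θ/2) ± i·sin(θ/2); θ = 2.444, cos(θ/2) ≈ 0.341767, sin(θ/2) ≈ 0.939785.
With a = amp(|10⟩) = -0.6025 and b = amp(|11⟩) = (0.3734 + 0.1213i):
new amp(|10⟩) = (0.341767 - 0.939785i)·a = (-0.2059 + 0.5662i)
new amp(|11⟩) = (0.341767 + 0.939785i)·b = (0.01362 + 0.3924i)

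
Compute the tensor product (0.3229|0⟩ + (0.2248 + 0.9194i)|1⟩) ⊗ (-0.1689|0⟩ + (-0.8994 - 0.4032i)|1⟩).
-0.05454|00⟩ + (-0.2904 - 0.1302i)|01⟩ + (-0.03797 - 0.1553i)|10⟩ + (0.1685 - 0.9175i)|11⟩

amp(|b₁b₂…⟩) = product of the factor amplitudes for bits b₁, b₂, …; only kets whose every factor amplitude is nonzero survive.
|00⟩: (0.3229)(-0.1689) = -0.05454
|01⟩: (0.3229)(-0.8994 - 0.4032i) = (-0.2904 - 0.1302i)
|10⟩: (0.2248 + 0.9194i)(-0.1689) = (-0.03797 - 0.1553i)
|11⟩: (0.2248 + 0.9194i)(-0.8994 - 0.4032i) = (0.1685 - 0.9175i)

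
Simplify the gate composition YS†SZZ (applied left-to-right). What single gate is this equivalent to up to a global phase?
Y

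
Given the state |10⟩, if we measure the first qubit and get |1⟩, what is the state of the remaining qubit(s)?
|0⟩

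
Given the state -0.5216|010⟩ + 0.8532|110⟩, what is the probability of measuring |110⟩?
0.728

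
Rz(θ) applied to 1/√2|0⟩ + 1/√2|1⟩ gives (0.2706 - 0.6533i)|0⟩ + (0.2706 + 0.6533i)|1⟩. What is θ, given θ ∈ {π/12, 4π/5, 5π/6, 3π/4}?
3π/4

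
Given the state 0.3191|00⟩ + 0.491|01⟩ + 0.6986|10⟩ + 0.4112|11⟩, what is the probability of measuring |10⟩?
0.488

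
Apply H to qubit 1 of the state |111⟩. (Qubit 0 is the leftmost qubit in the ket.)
1/√2|101⟩ - 1/√2|111⟩

H on qubit 1 mixes each pair of kets that differ only in qubit 1: amplitudes (a, b) of (|…0…⟩, |…1…⟩) become ((a + b)/√2, (a − b)/√2). Kets absent from the input have amplitude 0.
(|101⟩, |111⟩): (a, b) = (0, 1) → (1/√2, -1/√2)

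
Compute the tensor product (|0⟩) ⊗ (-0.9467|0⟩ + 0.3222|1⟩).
-0.9467|00⟩ + 0.3222|01⟩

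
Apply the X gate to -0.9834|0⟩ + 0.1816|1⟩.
0.1816|0⟩ - 0.9834|1⟩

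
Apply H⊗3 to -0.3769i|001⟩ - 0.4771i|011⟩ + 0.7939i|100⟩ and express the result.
-0.02125i|000⟩ + 0.5826i|001⟩ + 0.3161i|010⟩ + 0.2453i|011⟩ - 0.5826i|100⟩ + 0.02125i|101⟩ - 0.2453i|110⟩ - 0.3161i|111⟩

H⊗3 gives amp(|y⟩) = (1/2√2) Σ_x (−1)^(x·y) amp(|x⟩), where x·y is the number of positions in which both x and y have a 1.
|000⟩: (-0.3769i - 0.4771i + 0.7939i)/(2√2) = -0.02125i
|001⟩: (0.3769i + 0.4771i + 0.7939i)/(2√2) = 0.5826i
|010⟩: (-0.3769i + 0.4771i + 0.7939i)/(2√2) = 0.3161i
|011⟩: (0.3769i - 0.4771i + 0.7939i)/(2√2) = 0.2453i
|100⟩: (-0.3769i - 0.4771i - 0.7939i)/(2√2) = -0.5826i
|101⟩: (0.3769i + 0.4771i - 0.7939i)/(2√2) = 0.02125i
|110⟩: (-0.3769i + 0.4771i - 0.7939i)/(2√2) = -0.2453i
|111⟩: (0.3769i - 0.4771i - 0.7939i)/(2√2) = -0.3161i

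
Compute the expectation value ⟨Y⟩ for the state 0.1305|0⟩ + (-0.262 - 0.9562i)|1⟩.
-0.2496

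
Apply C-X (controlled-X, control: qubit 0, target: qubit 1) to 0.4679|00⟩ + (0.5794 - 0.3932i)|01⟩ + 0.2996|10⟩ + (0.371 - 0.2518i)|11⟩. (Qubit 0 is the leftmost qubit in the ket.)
0.4679|00⟩ + (0.5794 - 0.3932i)|01⟩ + (0.371 - 0.2518i)|10⟩ + 0.2996|11⟩

C-X leaves the control-|0⟩ kets |00⟩, |01⟩ unchanged and applies X to qubit 1 on the control-|1⟩ pair (|10⟩, |11⟩).
X = [[0, 1], [1, 0]].
With a = amp(|10⟩) = 0.2996 and b = amp(|11⟩) = (0.371 - 0.2518i):
new amp(|10⟩) = (1)·b = (0.371 - 0.2518i)
new amp(|11⟩) = (1)·a = 0.2996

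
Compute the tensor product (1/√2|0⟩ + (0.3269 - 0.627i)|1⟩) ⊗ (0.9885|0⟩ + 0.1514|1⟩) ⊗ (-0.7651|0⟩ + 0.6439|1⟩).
-0.5348|000⟩ + 0.4501|001⟩ - 0.08191|010⟩ + 0.06893|011⟩ + (-0.2472 + 0.4742i)|100⟩ + (0.2081 - 0.3991i)|101⟩ + (-0.03787 + 0.07263i)|110⟩ + (0.03187 - 0.06112i)|111⟩

amp(|b₁b₂…⟩) = product of the factor amplitudes for bits b₁, b₂, …; only kets whose every factor amplitude is nonzero survive.
|000⟩: (1/√2)(0.9885)(-0.7651) = -0.5348
|001⟩: (1/√2)(0.9885)(0.6439) = 0.4501
|010⟩: (1/√2)(0.1514)(-0.7651) = -0.08191
|011⟩: (1/√2)(0.1514)(0.6439) = 0.06893
|100⟩: (0.3269 - 0.627i)(0.9885)(-0.7651) = (-0.2472 + 0.4742i)
|101⟩: (0.3269 - 0.627i)(0.9885)(0.6439) = (0.2081 - 0.3991i)
|110⟩: (0.3269 - 0.627i)(0.1514)(-0.7651) = (-0.03787 + 0.07263i)
|111⟩: (0.3269 - 0.627i)(0.1514)(0.6439) = (0.03187 - 0.06112i)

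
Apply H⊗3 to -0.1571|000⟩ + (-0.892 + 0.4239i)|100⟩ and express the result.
(-0.3709 + 0.1499i)|000⟩ + (-0.3709 + 0.1499i)|001⟩ + (-0.3709 + 0.1499i)|010⟩ + (-0.3709 + 0.1499i)|011⟩ + (0.2598 - 0.1499i)|100⟩ + (0.2598 - 0.1499i)|101⟩ + (0.2598 - 0.1499i)|110⟩ + (0.2598 - 0.1499i)|111⟩

H⊗3 gives amp(|y⟩) = (1/2√2) Σ_x (−1)^(x·y) amp(|x⟩), where x·y is the number of positions in which both x and y have a 1.
|000⟩: (-0.1571 + (-0.892 + 0.4239i))/(2√2) = (-0.3709 + 0.1499i)
|001⟩: (-0.1571 + (-0.892 + 0.4239i))/(2√2) = (-0.3709 + 0.1499i)
|010⟩: (-0.1571 + (-0.892 + 0.4239i))/(2√2) = (-0.3709 + 0.1499i)
|011⟩: (-0.1571 + (-0.892 + 0.4239i))/(2√2) = (-0.3709 + 0.1499i)
|100⟩: (-0.1571 - (-0.892 + 0.4239i))/(2√2) = (0.2598 - 0.1499i)
|101⟩: (-0.1571 - (-0.892 + 0.4239i))/(2√2) = (0.2598 - 0.1499i)
|110⟩: (-0.1571 - (-0.892 + 0.4239i))/(2√2) = (0.2598 - 0.1499i)
|111⟩: (-0.1571 - (-0.892 + 0.4239i))/(2√2) = (0.2598 - 0.1499i)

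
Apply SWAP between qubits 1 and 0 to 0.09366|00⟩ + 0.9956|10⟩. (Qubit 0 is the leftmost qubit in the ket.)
0.09366|00⟩ + 0.9956|01⟩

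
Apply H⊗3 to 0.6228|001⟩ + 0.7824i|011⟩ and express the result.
(0.2202 + 0.2766i)|000⟩ + (-0.2202 - 0.2766i)|001⟩ + (0.2202 - 0.2766i)|010⟩ + (-0.2202 + 0.2766i)|011⟩ + (0.2202 + 0.2766i)|100⟩ + (-0.2202 - 0.2766i)|101⟩ + (0.2202 - 0.2766i)|110⟩ + (-0.2202 + 0.2766i)|111⟩

H⊗3 gives amp(|y⟩) = (1/2√2) Σ_x (−1)^(x·y) amp(|x⟩), where x·y is the number of positions in which both x and y have a 1.
|000⟩: (0.6228 + 0.7824i)/(2√2) = (0.2202 + 0.2766i)
|001⟩: (-0.6228 - 0.7824i)/(2√2) = (-0.2202 - 0.2766i)
|010⟩: (0.6228 - 0.7824i)/(2√2) = (0.2202 - 0.2766i)
|011⟩: (-0.6228 + 0.7824i)/(2√2) = (-0.2202 + 0.2766i)
|100⟩: (0.6228 + 0.7824i)/(2√2) = (0.2202 + 0.2766i)
|101⟩: (-0.6228 - 0.7824i)/(2√2) = (-0.2202 - 0.2766i)
|110⟩: (0.6228 - 0.7824i)/(2√2) = (0.2202 - 0.2766i)
|111⟩: (-0.6228 + 0.7824i)/(2√2) = (-0.2202 + 0.2766i)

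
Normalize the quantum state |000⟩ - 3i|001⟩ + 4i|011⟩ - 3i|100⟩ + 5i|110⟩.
0.1291|000⟩ - 0.3873i|001⟩ + 0.5164i|011⟩ - 0.3873i|100⟩ + 0.6455i|110⟩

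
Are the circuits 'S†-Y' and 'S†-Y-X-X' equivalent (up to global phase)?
Yes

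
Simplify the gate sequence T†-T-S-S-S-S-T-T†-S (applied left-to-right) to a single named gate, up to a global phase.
S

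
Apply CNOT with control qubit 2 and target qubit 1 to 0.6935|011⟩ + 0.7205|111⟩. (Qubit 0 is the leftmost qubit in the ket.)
0.6935|001⟩ + 0.7205|101⟩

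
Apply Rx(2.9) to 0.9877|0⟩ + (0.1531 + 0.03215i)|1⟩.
(0.1509 - 0.152i)|0⟩ + (0.01845 - 0.9766i)|1⟩

Rx(2.9) = [[cos(θ/2), −i·sin(θ/2)], [−i·sin(θ/2), cos(θ/2)]]; θ = 2.9, cos(θ/2) ≈ 0.120503, sin(θ/2) ≈ 0.992713.
With a = amp(|0⟩) = 0.9877 and b = amp(|1⟩) = (0.1531 + 0.03215i):
new amp(|0⟩) = (0.120503)·a + (-0.992713i)·b = (0.1509 - 0.152i)
new amp(|1⟩) = (-0.992713i)·a + (0.120503)·b = (0.01845 - 0.9766i)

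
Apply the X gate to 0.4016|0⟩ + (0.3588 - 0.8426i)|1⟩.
(0.3588 - 0.8426i)|0⟩ + 0.4016|1⟩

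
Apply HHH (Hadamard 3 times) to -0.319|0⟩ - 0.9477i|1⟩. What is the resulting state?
(-0.2256 - 0.6701i)|0⟩ + (-0.2256 + 0.6701i)|1⟩

H² = I, so H^3 = H: a single Hadamard. With (a, b) = (-0.319, -0.9477i), H gives ((a + b)/√2, (a − b)/√2) = ((-0.2256 - 0.6701i), (-0.2256 + 0.6701i)).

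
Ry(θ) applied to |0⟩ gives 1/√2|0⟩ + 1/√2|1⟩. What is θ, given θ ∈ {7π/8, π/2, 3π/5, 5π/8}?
π/2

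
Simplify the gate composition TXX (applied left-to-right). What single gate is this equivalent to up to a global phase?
T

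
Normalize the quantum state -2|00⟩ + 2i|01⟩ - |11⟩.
-0.6667|00⟩ + 0.6667i|01⟩ - 0.3333|11⟩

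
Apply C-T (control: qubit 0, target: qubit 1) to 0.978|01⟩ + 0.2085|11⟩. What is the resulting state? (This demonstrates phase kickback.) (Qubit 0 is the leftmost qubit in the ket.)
0.978|01⟩ + (0.1474 + 0.1474i)|11⟩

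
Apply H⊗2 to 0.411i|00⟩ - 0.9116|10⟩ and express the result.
(-0.4558 + 0.2055i)|00⟩ + (-0.4558 + 0.2055i)|01⟩ + (0.4558 + 0.2055i)|10⟩ + (0.4558 + 0.2055i)|11⟩

H⊗2 gives amp(|y⟩) = (1/2) Σ_x (−1)^(x·y) amp(|x⟩), where x·y is the number of positions in which both x and y have a 1.
|00⟩: (0.411i - 0.9116)/2 = (-0.4558 + 0.2055i)
|01⟩: (0.411i - 0.9116)/2 = (-0.4558 + 0.2055i)
|10⟩: (0.411i + 0.9116)/2 = (0.4558 + 0.2055i)
|11⟩: (0.411i + 0.9116)/2 = (0.4558 + 0.2055i)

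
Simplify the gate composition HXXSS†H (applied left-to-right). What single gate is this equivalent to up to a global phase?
I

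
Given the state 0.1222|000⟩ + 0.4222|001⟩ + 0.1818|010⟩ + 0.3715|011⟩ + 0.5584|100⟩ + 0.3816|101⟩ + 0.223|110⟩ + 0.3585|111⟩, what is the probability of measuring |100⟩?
0.3118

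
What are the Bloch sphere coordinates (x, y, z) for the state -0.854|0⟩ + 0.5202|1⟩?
(-0.8885, 0, 0.4587)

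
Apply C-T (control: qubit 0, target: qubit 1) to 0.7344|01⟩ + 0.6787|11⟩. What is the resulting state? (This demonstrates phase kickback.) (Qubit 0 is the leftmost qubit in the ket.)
0.7344|01⟩ + (0.4799 + 0.4799i)|11⟩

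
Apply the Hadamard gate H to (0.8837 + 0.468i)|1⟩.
(0.6249 + 0.3309i)|0⟩ + (-0.6249 - 0.3309i)|1⟩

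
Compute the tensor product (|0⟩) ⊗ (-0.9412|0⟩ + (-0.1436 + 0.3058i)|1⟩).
-0.9412|00⟩ + (-0.1436 + 0.3058i)|01⟩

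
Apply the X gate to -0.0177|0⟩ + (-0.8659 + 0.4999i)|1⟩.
(-0.8659 + 0.4999i)|0⟩ - 0.0177|1⟩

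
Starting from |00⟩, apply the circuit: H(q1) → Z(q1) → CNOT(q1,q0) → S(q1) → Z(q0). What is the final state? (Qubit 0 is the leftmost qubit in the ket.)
1/√2|00⟩ + (1/√2)i|11⟩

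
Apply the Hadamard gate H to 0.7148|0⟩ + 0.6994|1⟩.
|0⟩ + 0.01089|1⟩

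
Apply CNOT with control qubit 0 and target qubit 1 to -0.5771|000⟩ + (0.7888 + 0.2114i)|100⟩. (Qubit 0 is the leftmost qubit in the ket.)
-0.5771|000⟩ + (0.7888 + 0.2114i)|110⟩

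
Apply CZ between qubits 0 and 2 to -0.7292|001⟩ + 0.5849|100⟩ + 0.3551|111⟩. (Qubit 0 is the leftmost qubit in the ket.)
-0.7292|001⟩ + 0.5849|100⟩ - 0.3551|111⟩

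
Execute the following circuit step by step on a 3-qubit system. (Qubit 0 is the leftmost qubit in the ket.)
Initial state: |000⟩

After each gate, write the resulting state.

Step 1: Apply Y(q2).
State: i|001⟩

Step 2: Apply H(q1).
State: (1/√2)i|001⟩ + (1/√2)i|011⟩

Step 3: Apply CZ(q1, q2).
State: (1/√2)i|001⟩ - (1/√2)i|011⟩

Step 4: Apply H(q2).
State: (1/2)i|000⟩ - (1/2)i|001⟩ - (1/2)i|010⟩ + (1/2)i|011⟩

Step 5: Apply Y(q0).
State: -1/2|100⟩ + 1/2|101⟩ + 1/2|110⟩ - 1/2|111⟩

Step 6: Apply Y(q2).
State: -(1/2)i|100⟩ - (1/2)i|101⟩ + (1/2)i|110⟩ + (1/2)i|111⟩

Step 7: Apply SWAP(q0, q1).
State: -(1/2)i|010⟩ - (1/2)i|011⟩ + (1/2)i|110⟩ + (1/2)i|111⟩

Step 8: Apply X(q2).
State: -(1/2)i|010⟩ - (1/2)i|011⟩ + (1/2)i|110⟩ + (1/2)i|111⟩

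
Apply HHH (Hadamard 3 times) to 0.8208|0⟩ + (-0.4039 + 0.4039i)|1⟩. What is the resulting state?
(0.2948 + 0.2856i)|0⟩ + (0.866 - 0.2856i)|1⟩

H² = I, so H^3 = H: a single Hadamard. With (a, b) = (0.8208, (-0.4039 + 0.4039i)), H gives ((a + b)/√2, (a − b)/√2) = ((0.2948 + 0.2856i), (0.866 - 0.2856i)).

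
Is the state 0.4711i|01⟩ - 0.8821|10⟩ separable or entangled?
Entangled

Writing the state as a|00⟩ + b|01⟩ + c|10⟩ + d|11⟩, it is a product state iff ad − bc = 0.
Here (a, b, c, d) = (0, 0.4711i, -0.8821, 0): ad − bc = (0)(0) − (0.4711i)(-0.8821) = 0.4156i ≠ 0, so the state is entangled.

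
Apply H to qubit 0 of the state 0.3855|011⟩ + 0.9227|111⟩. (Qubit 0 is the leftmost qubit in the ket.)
0.925|011⟩ - 0.3799|111⟩

H on qubit 0 mixes each pair of kets that differ only in qubit 0: amplitudes (a, b) of (|…0…⟩, |…1…⟩) become ((a + b)/√2, (a − b)/√2). Kets absent from the input have amplitude 0.
(|011⟩, |111⟩): (a, b) = (0.3855, 0.9227) → (0.925, -0.3799)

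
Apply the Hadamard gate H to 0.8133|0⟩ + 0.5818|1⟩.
0.9865|0⟩ + 0.1637|1⟩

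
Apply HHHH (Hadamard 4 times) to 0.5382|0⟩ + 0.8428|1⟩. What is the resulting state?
0.5382|0⟩ + 0.8428|1⟩

H² = I, so an even number of Hadamards cancels: H^4 = I and the state is unchanged.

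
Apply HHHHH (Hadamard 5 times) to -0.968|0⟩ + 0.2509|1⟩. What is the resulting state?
-0.5071|0⟩ - 0.8619|1⟩

H² = I, so H^5 = H: a single Hadamard. With (a, b) = (-0.968, 0.2509), H gives ((a + b)/√2, (a − b)/√2) = (-0.5071, -0.8619).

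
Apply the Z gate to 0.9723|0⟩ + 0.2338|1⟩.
0.9723|0⟩ - 0.2338|1⟩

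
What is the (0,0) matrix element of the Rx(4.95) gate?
-0.7859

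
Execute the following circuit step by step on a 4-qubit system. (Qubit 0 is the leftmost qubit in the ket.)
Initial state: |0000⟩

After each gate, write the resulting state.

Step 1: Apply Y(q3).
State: i|0001⟩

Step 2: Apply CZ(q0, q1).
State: i|0001⟩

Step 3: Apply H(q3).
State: (1/√2)i|0000⟩ - (1/√2)i|0001⟩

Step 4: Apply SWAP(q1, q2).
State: (1/√2)i|0000⟩ - (1/√2)i|0001⟩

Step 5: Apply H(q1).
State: (1/2)i|0000⟩ - (1/2)i|0001⟩ + (1/2)i|0100⟩ - (1/2)i|0101⟩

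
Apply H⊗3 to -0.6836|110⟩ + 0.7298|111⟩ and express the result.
0.01633|000⟩ - 0.4997|001⟩ - 0.01633|010⟩ + 0.4997|011⟩ - 0.01633|100⟩ + 0.4997|101⟩ + 0.01633|110⟩ - 0.4997|111⟩

H⊗3 gives amp(|y⟩) = (1/2√2) Σ_x (−1)^(x·y) amp(|x⟩), where x·y is the number of positions in which both x and y have a 1.
|000⟩: (-0.6836 + 0.7298)/(2√2) = 0.01633
|001⟩: (-0.6836 - 0.7298)/(2√2) = -0.4997
|010⟩: (0.6836 - 0.7298)/(2√2) = -0.01633
|011⟩: (0.6836 + 0.7298)/(2√2) = 0.4997
|100⟩: (0.6836 - 0.7298)/(2√2) = -0.01633
|101⟩: (0.6836 + 0.7298)/(2√2) = 0.4997
|110⟩: (-0.6836 + 0.7298)/(2√2) = 0.01633
|111⟩: (-0.6836 - 0.7298)/(2√2) = -0.4997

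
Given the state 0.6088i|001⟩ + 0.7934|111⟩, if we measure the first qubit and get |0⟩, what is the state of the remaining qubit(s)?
i|01⟩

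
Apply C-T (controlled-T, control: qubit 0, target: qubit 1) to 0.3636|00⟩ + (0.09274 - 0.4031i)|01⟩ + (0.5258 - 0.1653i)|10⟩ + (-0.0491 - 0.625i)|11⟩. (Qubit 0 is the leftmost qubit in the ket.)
0.3636|00⟩ + (0.09274 - 0.4031i)|01⟩ + (0.5258 - 0.1653i)|10⟩ + (0.4072 - 0.4767i)|11⟩

C-T leaves the control-|0⟩ kets |00⟩, |01⟩ unchanged and applies T to qubit 1 on the control-|1⟩ pair (|10⟩, |11⟩).
T = [[1, 0], [0, (1/√2 + (1/√2)i)]].
With a = amp(|10⟩) = (0.5258 - 0.1653i) and b = amp(|11⟩) = (-0.0491 - 0.625i):
new amp(|10⟩) = (1)·a = (0.5258 - 0.1653i)
new amp(|11⟩) = (1/√2 + (1/√2)i)·b = (0.4072 - 0.4767i)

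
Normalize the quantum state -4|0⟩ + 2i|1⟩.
-0.8944|0⟩ + (1/√5)i|1⟩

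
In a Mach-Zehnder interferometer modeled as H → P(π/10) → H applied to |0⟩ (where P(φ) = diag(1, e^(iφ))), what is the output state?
(0.9755 + 0.1545i)|0⟩ + (0.02447 - 0.1545i)|1⟩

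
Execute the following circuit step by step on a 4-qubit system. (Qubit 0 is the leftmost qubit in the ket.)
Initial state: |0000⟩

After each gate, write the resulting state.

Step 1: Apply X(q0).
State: |1000⟩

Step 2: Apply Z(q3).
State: |1000⟩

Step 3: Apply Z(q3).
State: |1000⟩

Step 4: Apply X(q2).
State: |1010⟩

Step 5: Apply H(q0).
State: 1/√2|0010⟩ - 1/√2|1010⟩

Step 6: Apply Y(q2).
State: -(1/√2)i|0000⟩ + (1/√2)i|1000⟩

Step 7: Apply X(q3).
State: -(1/√2)i|0001⟩ + (1/√2)i|1001⟩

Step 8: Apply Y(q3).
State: -1/√2|0000⟩ + 1/√2|1000⟩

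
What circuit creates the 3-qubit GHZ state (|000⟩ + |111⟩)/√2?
H(q0) → CNOT(q0,q1) → CNOT(q0,q2)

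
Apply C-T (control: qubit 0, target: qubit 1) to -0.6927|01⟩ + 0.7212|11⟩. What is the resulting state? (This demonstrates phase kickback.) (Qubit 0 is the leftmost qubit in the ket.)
-0.6927|01⟩ + (0.51 + 0.51i)|11⟩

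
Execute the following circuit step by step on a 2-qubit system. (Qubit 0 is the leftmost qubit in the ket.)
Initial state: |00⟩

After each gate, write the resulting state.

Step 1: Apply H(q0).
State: 1/√2|00⟩ + 1/√2|10⟩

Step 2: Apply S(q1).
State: 1/√2|00⟩ + 1/√2|10⟩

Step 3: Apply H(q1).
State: 1/2|00⟩ + 1/2|01⟩ + 1/2|10⟩ + 1/2|11⟩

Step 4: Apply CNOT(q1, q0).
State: 1/2|00⟩ + 1/2|01⟩ + 1/2|10⟩ + 1/2|11⟩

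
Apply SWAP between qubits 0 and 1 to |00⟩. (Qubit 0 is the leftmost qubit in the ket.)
|00⟩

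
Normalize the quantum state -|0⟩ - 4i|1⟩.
-0.2425|0⟩ - 0.9701i|1⟩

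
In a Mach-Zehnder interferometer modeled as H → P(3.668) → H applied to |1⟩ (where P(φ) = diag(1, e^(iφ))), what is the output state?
(0.9323 + 0.2512i)|0⟩ + (0.06769 - 0.2512i)|1⟩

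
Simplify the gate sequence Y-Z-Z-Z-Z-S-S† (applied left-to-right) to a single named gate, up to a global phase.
Y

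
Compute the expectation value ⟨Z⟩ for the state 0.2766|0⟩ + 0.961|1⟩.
-0.847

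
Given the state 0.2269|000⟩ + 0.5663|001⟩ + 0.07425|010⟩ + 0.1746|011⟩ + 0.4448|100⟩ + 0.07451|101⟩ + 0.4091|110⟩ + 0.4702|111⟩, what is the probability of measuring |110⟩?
0.1674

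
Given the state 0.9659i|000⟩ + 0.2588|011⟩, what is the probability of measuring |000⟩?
0.933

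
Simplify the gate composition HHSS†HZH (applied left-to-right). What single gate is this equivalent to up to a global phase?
X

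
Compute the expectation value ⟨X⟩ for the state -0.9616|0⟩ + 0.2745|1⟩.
-0.5279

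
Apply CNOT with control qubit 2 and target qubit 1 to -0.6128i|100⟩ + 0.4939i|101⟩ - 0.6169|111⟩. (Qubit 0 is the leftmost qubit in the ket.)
-0.6128i|100⟩ - 0.6169|101⟩ + 0.4939i|111⟩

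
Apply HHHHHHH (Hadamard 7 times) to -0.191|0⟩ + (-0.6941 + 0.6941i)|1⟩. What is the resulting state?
(-0.6259 + 0.4908i)|0⟩ + (0.3557 - 0.4908i)|1⟩

H² = I, so H^7 = H: a single Hadamard. With (a, b) = (-0.191, (-0.6941 + 0.6941i)), H gives ((a + b)/√2, (a − b)/√2) = ((-0.6259 + 0.4908i), (0.3557 - 0.4908i)).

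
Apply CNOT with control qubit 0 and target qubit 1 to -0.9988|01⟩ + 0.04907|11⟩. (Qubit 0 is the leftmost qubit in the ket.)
-0.9988|01⟩ + 0.04907|10⟩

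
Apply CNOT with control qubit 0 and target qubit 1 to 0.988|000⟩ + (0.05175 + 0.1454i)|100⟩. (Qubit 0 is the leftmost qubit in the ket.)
0.988|000⟩ + (0.05175 + 0.1454i)|110⟩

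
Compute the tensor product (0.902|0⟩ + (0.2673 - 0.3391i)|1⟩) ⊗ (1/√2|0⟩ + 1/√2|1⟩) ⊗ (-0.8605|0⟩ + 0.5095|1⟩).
-0.5488|000⟩ + 0.325|001⟩ - 0.5488|010⟩ + 0.325|011⟩ + (-0.1626 + 0.2063i)|100⟩ + (0.0963 - 0.1222i)|101⟩ + (-0.1626 + 0.2063i)|110⟩ + (0.0963 - 0.1222i)|111⟩

amp(|b₁b₂…⟩) = product of the factor amplitudes for bits b₁, b₂, …; only kets whose every factor amplitude is nonzero survive.
|000⟩: (0.902)(1/√2)(-0.8605) = -0.5488
|001⟩: (0.902)(1/√2)(0.5095) = 0.325
|010⟩: (0.902)(1/√2)(-0.8605) = -0.5488
|011⟩: (0.902)(1/√2)(0.5095) = 0.325
|100⟩: (0.2673 - 0.3391i)(1/√2)(-0.8605) = (-0.1626 + 0.2063i)
|101⟩: (0.2673 - 0.3391i)(1/√2)(0.5095) = (0.0963 - 0.1222i)
|110⟩: (0.2673 - 0.3391i)(1/√2)(-0.8605) = (-0.1626 + 0.2063i)
|111⟩: (0.2673 - 0.3391i)(1/√2)(0.5095) = (0.0963 - 0.1222i)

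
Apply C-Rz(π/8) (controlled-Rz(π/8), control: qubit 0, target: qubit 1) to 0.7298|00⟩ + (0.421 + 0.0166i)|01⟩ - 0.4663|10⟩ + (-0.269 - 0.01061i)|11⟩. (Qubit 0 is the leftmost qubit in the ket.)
0.7298|00⟩ + (0.421 + 0.0166i)|01⟩ + (-0.4573 + 0.09097i)|10⟩ + (-0.2618 - 0.06289i)|11⟩

C-Rz(π/8) leaves the control-|0⟩ kets |00⟩, |01⟩ unchanged and applies Rz(π/8) to qubit 1 on the control-|1⟩ pair (|10⟩, |11⟩).
Rz(π/8) = [[e^(−iθ/2), 0], [0, e^(iθ/2)]] with e^(±iθ/2) = cos(θ/2) ± i·sin(θ/2); θ = π/8, cos(θ/2) ≈ 0.980785, sin(θ/2) ≈ 0.19509.
With a = amp(|10⟩) = -0.4663 and b = amp(|11⟩) = (-0.269 - 0.01061i):
new amp(|10⟩) = (0.980785 - 0.19509i)·a = (-0.4573 + 0.09097i)
new amp(|11⟩) = (0.980785 + 0.19509i)·b = (-0.2618 - 0.06289i)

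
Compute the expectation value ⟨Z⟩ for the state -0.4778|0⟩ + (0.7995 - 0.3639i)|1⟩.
-0.5433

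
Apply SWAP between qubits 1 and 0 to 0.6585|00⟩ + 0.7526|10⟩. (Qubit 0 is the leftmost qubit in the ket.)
0.6585|00⟩ + 0.7526|01⟩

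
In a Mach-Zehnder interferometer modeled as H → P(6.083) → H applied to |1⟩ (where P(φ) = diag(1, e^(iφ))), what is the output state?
(0.009985 + 0.09943i)|0⟩ + (0.99 - 0.09943i)|1⟩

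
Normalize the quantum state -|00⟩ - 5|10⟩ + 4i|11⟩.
-0.1543|00⟩ - 0.7715|10⟩ + 0.6172i|11⟩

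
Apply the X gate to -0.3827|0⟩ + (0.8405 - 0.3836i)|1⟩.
(0.8405 - 0.3836i)|0⟩ - 0.3827|1⟩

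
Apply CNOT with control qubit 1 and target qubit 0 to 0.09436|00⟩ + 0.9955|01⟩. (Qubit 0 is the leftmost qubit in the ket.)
0.09436|00⟩ + 0.9955|11⟩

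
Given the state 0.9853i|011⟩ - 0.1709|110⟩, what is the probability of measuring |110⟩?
0.02921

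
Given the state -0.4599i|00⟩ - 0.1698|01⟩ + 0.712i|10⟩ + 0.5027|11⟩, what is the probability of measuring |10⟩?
0.5069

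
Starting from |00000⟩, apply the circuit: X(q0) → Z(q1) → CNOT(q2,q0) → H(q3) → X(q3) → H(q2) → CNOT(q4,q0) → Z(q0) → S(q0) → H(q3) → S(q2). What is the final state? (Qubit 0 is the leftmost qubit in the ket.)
-(1/√2)i|10000⟩ + 1/√2|10100⟩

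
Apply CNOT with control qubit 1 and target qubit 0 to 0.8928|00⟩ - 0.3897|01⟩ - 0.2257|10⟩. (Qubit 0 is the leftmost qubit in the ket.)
0.8928|00⟩ - 0.2257|10⟩ - 0.3897|11⟩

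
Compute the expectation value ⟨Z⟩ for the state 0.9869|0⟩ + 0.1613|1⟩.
0.948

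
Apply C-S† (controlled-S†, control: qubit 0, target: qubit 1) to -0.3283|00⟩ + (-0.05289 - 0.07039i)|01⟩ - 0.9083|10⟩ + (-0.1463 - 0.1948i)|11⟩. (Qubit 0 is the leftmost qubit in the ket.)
-0.3283|00⟩ + (-0.05289 - 0.07039i)|01⟩ - 0.9083|10⟩ + (-0.1948 + 0.1463i)|11⟩

C-S† leaves the control-|0⟩ kets |00⟩, |01⟩ unchanged and applies S† to qubit 1 on the control-|1⟩ pair (|10⟩, |11⟩).
S† = [[1, 0], [0, -i]].
With a = amp(|10⟩) = -0.9083 and b = amp(|11⟩) = (-0.1463 - 0.1948i):
new amp(|10⟩) = (1)·a = -0.9083
new amp(|11⟩) = (-i)·b = (-0.1948 + 0.1463i)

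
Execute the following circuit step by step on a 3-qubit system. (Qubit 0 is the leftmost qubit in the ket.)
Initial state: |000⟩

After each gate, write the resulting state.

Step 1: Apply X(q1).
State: |010⟩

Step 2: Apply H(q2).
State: 1/√2|010⟩ + 1/√2|011⟩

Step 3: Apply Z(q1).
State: -1/√2|010⟩ - 1/√2|011⟩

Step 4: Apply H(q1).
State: -1/2|000⟩ - 1/2|001⟩ + 1/2|010⟩ + 1/2|011⟩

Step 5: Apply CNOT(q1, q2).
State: -1/2|000⟩ - 1/2|001⟩ + 1/2|010⟩ + 1/2|011⟩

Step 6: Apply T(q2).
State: -1/2|000⟩ + (-1/√8 - (1/√8)i)|001⟩ + 1/2|010⟩ + (1/√8 + (1/√8)i)|011⟩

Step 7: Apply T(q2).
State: -1/2|000⟩ - (1/2)i|001⟩ + 1/2|010⟩ + (1/2)i|011⟩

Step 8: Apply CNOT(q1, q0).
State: -1/2|000⟩ - (1/2)i|001⟩ + 1/2|110⟩ + (1/2)i|111⟩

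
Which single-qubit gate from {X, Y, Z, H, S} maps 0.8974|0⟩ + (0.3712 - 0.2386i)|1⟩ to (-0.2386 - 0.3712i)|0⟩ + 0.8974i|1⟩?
Y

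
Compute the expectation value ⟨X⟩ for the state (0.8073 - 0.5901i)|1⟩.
0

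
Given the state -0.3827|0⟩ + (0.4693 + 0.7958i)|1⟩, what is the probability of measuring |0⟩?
0.1465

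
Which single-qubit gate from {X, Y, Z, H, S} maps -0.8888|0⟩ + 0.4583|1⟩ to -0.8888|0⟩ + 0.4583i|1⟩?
S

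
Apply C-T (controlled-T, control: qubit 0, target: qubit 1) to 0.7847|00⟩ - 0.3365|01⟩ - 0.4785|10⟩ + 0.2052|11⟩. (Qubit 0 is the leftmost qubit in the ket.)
0.7847|00⟩ - 0.3365|01⟩ - 0.4785|10⟩ + (0.1451 + 0.1451i)|11⟩

C-T leaves the control-|0⟩ kets |00⟩, |01⟩ unchanged and applies T to qubit 1 on the control-|1⟩ pair (|10⟩, |11⟩).
T = [[1, 0], [0, (1/√2 + (1/√2)i)]].
With a = amp(|10⟩) = -0.4785 and b = amp(|11⟩) = 0.2052:
new amp(|10⟩) = (1)·a = -0.4785
new amp(|11⟩) = (1/√2 + (1/√2)i)·b = (0.1451 + 0.1451i)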